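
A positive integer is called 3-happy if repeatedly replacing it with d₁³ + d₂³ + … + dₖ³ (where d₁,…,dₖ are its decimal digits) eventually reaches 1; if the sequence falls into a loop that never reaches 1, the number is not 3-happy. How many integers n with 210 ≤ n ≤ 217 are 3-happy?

210: 210 → 9 → 729 → 1080 → 513 → 153 → 153  (repeats 153)
211: 211 → 10 → 1  (reaches 1)
212: 212 → 17 → 344 → 155 → 251 → 134 → 92 → 737 → 713 → 371 → 371  (repeats 371)
213: 213 → 36 → 243 → 99 → 1458 → 702 → 351 → 153 → 153  (repeats 153)
214: 214 → 73 → 370 → 370  (repeats 370)
215: 215 → 134 → 92 → 737 → 713 → 371 → 371  (repeats 371)
216: 216 → 225 → 141 → 66 → 432 → 99 → 1458 → 702 → 351 → 153 → 153  (repeats 153)
217: 217 → 352 → 160 → 217  (repeats 217)
3-happy: 211

1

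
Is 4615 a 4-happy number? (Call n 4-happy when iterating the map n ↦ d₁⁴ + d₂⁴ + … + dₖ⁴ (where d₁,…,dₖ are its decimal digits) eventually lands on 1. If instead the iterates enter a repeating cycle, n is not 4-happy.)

not 4-happy

4615 → 4⁴ + 6⁴ + 1⁴ + 5⁴ = 2178
2178 → 2⁴ + 1⁴ + 7⁴ + 8⁴ = 6514
6514 → 6⁴ + 5⁴ + 1⁴ + 4⁴ = 2178  — 2178 already seen; the sequence cycles without reaching 1.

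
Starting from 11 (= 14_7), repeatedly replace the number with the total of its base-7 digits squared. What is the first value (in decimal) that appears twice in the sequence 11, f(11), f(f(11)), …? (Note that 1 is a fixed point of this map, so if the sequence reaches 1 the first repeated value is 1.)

11 = (1,4)_7 → 1² + 4² = 1 + 16 = 17
17 = (2,3)_7 → 2² + 3² = 4 + 9 = 13
13 = (1,6)_7 → 1² + 6² = 1 + 36 = 37
37 = (5,2)_7 → 5² + 2² = 25 + 4 = 29
29 = (4,1)_7 → 4² + 1² = 16 + 1 = 17  — 17 already appeared earlier.

17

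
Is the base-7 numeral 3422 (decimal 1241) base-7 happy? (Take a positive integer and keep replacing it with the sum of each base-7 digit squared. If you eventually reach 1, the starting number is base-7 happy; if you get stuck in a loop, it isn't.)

1241 = (3,4,2,2)_7 → 3² + 4² + 2² + 2² = 9 + 16 + 4 + 4 = 33
33 = (4,5)_7 → 4² + 5² = 16 + 25 = 41
41 = (5,6)_7 → 5² + 6² = 25 + 36 = 61
61 = (1,1,5)_7 → 1² + 1² + 5² = 1 + 1 + 25 = 27
27 = (3,6)_7 → 3² + 6² = 9 + 36 = 45
45 = (6,3)_7 → 6² + 3² = 36 + 9 = 45  — 45 already seen; the sequence cycles without reaching 1.

not base-7 happy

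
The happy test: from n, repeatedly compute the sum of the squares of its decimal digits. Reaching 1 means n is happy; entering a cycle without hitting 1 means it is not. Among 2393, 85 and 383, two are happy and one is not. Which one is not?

2393: 2393 → 103 → 10 → 1  — reaches 1 (happy)
85: 85 → 89 → 145 → 42 → 20 → 4 → 16 → 37 → 58 → 89  — repeats 89 (not happy)
383: 383 → 82 → 68 → 100 → 1  — reaches 1 (happy)

85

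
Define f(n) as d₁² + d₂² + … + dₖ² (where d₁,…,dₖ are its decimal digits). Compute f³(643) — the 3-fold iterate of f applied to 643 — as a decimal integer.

58

643 → 6² + 4² + 3² = 61
61 → 6² + 1² = 37
37 → 3² + 7² = 58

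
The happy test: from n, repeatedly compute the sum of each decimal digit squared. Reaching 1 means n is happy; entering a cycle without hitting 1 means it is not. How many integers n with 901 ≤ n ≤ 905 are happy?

901: 901 → 82 → 68 → 100 → 1  — happy
902: 902 → 85 → 89 → 145 → 42 → 20 → 4 → 16 → 37 → 58 → 89  — not happy
903: 903 → 90 → 81 → 65 → 61 → 37 → 58 → 89 → 145 → 42 → 20 → 4 → 16 → 37  — not happy
904: 904 → 97 → 130 → 10 → 1  — happy
905: 905 → 106 → 37 → 58 → 89 → 145 → 42 → 20 → 4 → 16 → 37  — not happy
happy: 901, 904

2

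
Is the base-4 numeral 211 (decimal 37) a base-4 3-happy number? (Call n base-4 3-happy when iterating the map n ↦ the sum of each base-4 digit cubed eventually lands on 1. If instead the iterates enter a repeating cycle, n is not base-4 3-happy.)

37 = (2,1,1)_4 → 2³ + 1³ + 1³ = 8 + 1 + 1 = 10
10 = (2,2)_4 → 2³ + 2³ = 8 + 8 = 16
16 = (1,0,0)_4 → 1³ + 0³ + 0³ = 1 + 0 + 0 = 1  — reached 1.

base-4 3-happy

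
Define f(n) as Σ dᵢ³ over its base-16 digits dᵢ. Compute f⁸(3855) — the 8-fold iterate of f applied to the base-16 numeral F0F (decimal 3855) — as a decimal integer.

3855 = (15,0,15)_16 → 15³ + 0³ + 15³ = 6750
6750 = (1,10,5,14)_16 → 1³ + 10³ + 5³ + 14³ = 3870
3870 = (15,1,14)_16 → 15³ + 1³ + 14³ = 6120
6120 = (1,7,14,8)_16 → 1³ + 7³ + 14³ + 8³ = 3600
3600 = (14,1,0)_16 → 14³ + 1³ + 0³ = 2745
2745 = (10,11,9)_16 → 10³ + 11³ + 9³ = 3060
3060 = (11,15,4)_16 → 11³ + 15³ + 4³ = 4770
4770 = (1,2,10,2)_16 → 1³ + 2³ + 10³ + 2³ = 1017

1017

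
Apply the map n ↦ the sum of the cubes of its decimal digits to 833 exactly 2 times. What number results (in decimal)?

557

833 → 8³ + 3³ + 3³ = 566
566 → 5³ + 6³ + 6³ = 557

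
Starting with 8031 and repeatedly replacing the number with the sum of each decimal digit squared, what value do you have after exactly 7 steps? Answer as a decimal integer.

8031 → 8² + 0² + 3² + 1² = 64 + 0 + 9 + 1 = 74
74 → 7² + 4² = 49 + 16 = 65
65 → 6² + 5² = 36 + 25 = 61
61 → 6² + 1² = 36 + 1 = 37
37 → 3² + 7² = 9 + 49 = 58
58 → 5² + 8² = 25 + 64 = 89
89 → 8² + 9² = 64 + 81 = 145

145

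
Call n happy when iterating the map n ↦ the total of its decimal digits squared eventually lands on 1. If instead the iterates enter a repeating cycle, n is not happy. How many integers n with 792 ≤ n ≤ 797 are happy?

792: 792 → 134 → 26 → 40 → 16 → 37 → 58 → 89 → 145 → 42 → 20 → 4 → 16  (repeats 16)
793: 793 → 139 → 91 → 82 → 68 → 100 → 1  (reaches 1)
794: 794 → 146 → 53 → 34 → 25 → 29 → 85 → 89 → 145 → 42 → 20 → 4 → 16 → 37 → 58 → 89  (repeats 89)
795: 795 → 155 → 51 → 26 → 40 → 16 → 37 → 58 → 89 → 145 → 42 → 20 → 4 → 16  (repeats 16)
796: 796 → 166 → 73 → 58 → 89 → 145 → 42 → 20 → 4 → 16 → 37 → 58  (repeats 58)
797: 797 → 179 → 131 → 11 → 2 → 4 → 16 → 37 → 58 → 89 → 145 → 42 → 20 → 4  (repeats 4)
happy: 793

1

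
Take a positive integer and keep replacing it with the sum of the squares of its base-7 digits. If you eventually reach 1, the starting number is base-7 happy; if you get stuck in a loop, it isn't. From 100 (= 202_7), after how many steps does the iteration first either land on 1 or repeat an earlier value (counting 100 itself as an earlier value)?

100 = (2,0,2)_7 → 2² + 0² + 2² = 4 + 0 + 4 = 8
8 = (1,1)_7 → 1² + 1² = 1 + 1 = 2
2 = (2)_7 → 2² = 4
4 = (4)_7 → 4² = 16
16 = (2,2)_7 → 2² + 2² = 4 + 4 = 8  — 8 repeats.
That took 5 steps.

5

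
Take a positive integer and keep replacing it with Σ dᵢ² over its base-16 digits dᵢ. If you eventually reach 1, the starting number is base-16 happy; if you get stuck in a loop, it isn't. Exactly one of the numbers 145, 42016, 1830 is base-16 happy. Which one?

1830

145: 145 → 82 → 29 → 170 → 200 → 208 → 169 → 181 → 146 → 85 → 50 → 13 → 169  — repeats 169 (not base-16 happy)
42016: 42016 → 120 → 113 → 50 → 13 → 169 → 181 → 146 → 85 → 50  — repeats 50 (not base-16 happy)
1830: 1830 → 89 → 106 → 136 → 128 → 64 → 16 → 1  — reaches 1 (base-16 happy)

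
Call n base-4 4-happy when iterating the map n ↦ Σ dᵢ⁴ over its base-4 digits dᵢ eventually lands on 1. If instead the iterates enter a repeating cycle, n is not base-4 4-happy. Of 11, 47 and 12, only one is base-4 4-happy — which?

11

11: 11 → 97 → 18 → 17 → 2 → 16 → 1  — reaches 1 (base-4 4-happy)
47: 47 → 178 → 113 → 83 → 83  — repeats 83 (not base-4 4-happy)
12: 12 → 81 → 3 → 81  — repeats 81 (not base-4 4-happy)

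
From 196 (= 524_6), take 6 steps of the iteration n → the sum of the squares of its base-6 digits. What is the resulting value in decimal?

196 = (5,2,4)_6 → 5² + 2² + 4² = 45
45 = (1,1,3)_6 → 1² + 1² + 3² = 11
11 = (1,5)_6 → 1² + 5² = 26
26 = (4,2)_6 → 4² + 2² = 20
20 = (3,2)_6 → 3² + 2² = 13
13 = (2,1)_6 → 2² + 1² = 5

5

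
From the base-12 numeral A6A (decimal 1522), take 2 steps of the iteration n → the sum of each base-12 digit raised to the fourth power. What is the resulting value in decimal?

1522 = (10,6,10)_12 → 10⁴ + 6⁴ + 10⁴ = 21296
21296 = (1,0,3,10,8)_12 → 1⁴ + 0⁴ + 3⁴ + 10⁴ + 8⁴ = 14178

14178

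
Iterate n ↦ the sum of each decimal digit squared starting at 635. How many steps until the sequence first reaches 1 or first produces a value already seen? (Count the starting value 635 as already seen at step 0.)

6

635 → 6² + 3² + 5² = 70
70 → 7² + 0² = 49
49 → 4² + 9² = 97
97 → 9² + 7² = 130
130 → 1² + 3² + 0² = 10
10 → 1² + 0² = 1  — reached 1.
That took 6 steps.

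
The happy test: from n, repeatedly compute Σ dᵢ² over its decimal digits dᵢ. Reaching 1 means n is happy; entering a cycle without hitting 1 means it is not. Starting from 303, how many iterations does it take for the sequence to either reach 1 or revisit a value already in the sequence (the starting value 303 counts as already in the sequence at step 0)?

303 → 3² + 0² + 3² = 18
18 → 1² + 8² = 65
65 → 6² + 5² = 61
61 → 6² + 1² = 37
37 → 3² + 7² = 58
58 → 5² + 8² = 89
89 → 8² + 9² = 145
145 → 1² + 4² + 5² = 42
42 → 4² + 2² = 20
20 → 2² + 0² = 4
4 → 4² = 16
16 → 1² + 6² = 37  — 37 repeats.
That took 12 steps.

12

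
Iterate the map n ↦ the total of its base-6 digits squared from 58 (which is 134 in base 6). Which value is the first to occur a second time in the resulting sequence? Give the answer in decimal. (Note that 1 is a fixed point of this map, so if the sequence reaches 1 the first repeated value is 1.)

58 = (1,3,4)_6 → 1² + 3² + 4² = 26
26 = (4,2)_6 → 4² + 2² = 20
20 = (3,2)_6 → 3² + 2² = 13
13 = (2,1)_6 → 2² + 1² = 5
5 = (5)_6 → 5² = 25
25 = (4,1)_6 → 4² + 1² = 17
17 = (2,5)_6 → 2² + 5² = 29
29 = (4,5)_6 → 4² + 5² = 41
41 = (1,0,5)_6 → 1² + 0² + 5² = 26  — 26 already appeared earlier.

26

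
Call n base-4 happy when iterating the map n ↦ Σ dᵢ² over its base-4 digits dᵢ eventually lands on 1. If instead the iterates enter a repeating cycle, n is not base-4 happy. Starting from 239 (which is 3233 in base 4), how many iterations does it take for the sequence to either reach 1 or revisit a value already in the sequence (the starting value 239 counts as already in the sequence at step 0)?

239 = (3,2,3,3)_4 → 3² + 2² + 3² + 3² = 9 + 4 + 9 + 9 = 31
31 = (1,3,3)_4 → 1² + 3² + 3² = 1 + 9 + 9 = 19
19 = (1,0,3)_4 → 1² + 0² + 3² = 1 + 0 + 9 = 10
10 = (2,2)_4 → 2² + 2² = 4 + 4 = 8
8 = (2,0)_4 → 2² + 0² = 4 + 0 = 4
4 = (1,0)_4 → 1² + 0² = 1 + 0 = 1  — reached 1.
That took 6 steps.

6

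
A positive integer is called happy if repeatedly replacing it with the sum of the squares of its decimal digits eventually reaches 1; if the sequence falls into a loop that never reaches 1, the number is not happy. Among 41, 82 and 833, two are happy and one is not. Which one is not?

41: 41 → 17 → 50 → 25 → 29 → 85 → 89 → 145 → 42 → 20 → 4 → 16 → 37 → 58 → 89  — repeats 89 (not happy)
82: 82 → 68 → 100 → 1  — reaches 1 (happy)
833: 833 → 82 → 68 → 100 → 1  — reaches 1 (happy)

41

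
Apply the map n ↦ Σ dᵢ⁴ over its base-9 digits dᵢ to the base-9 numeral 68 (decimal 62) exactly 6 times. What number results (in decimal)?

62 = (6,8)_9 → 6⁴ + 8⁴ = 1296 + 4096 = 5392
5392 = (7,3,5,1)_9 → 7⁴ + 3⁴ + 5⁴ + 1⁴ = 2401 + 81 + 625 + 1 = 3108
3108 = (4,2,3,3)_9 → 4⁴ + 2⁴ + 3⁴ + 3⁴ = 256 + 16 + 81 + 81 = 434
434 = (5,3,2)_9 → 5⁴ + 3⁴ + 2⁴ = 625 + 81 + 16 = 722
722 = (8,8,2)_9 → 8⁴ + 8⁴ + 2⁴ = 4096 + 4096 + 16 = 8208
8208 = (1,2,2,3,0)_9 → 1⁴ + 2⁴ + 2⁴ + 3⁴ + 0⁴ = 1 + 16 + 16 + 81 + 0 = 114

114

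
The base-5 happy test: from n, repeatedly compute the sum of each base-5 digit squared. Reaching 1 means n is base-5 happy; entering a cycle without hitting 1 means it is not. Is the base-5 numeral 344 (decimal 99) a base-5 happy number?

99 = (3,4,4)_5 → 3² + 4² + 4² = 41
41 = (1,3,1)_5 → 1² + 3² + 1² = 11
11 = (2,1)_5 → 2² + 1² = 5
5 = (1,0)_5 → 1² + 0² = 1  — reached 1.

base-5 happy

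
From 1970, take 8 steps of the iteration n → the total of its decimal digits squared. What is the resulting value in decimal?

89

1970 → 1² + 9² + 7² + 0² = 1 + 81 + 49 + 0 = 131
131 → 1² + 3² + 1² = 1 + 9 + 1 = 11
11 → 1² + 1² = 1 + 1 = 2
2 → 2² = 4
4 → 4² = 16
16 → 1² + 6² = 1 + 36 = 37
37 → 3² + 7² = 9 + 49 = 58
58 → 5² + 8² = 25 + 64 = 89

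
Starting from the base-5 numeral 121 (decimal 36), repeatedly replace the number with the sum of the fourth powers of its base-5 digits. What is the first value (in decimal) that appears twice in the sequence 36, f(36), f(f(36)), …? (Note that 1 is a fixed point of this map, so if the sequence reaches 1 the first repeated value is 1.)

528

36 = (1,2,1)_5 → 18
18 = (3,3)_5 → 162
162 = (1,1,2,2)_5 → 34
34 = (1,1,4)_5 → 258
258 = (2,0,1,3)_5 → 98
98 = (3,4,3)_5 → 418
418 = (3,1,3,3)_5 → 244
244 = (1,4,3,4)_5 → 594
594 = (4,3,3,4)_5 → 674
674 = (1,0,1,4,4)_5 → 514
514 = (4,0,2,4)_5 → 528
528 = (4,1,0,3)_5 → 338
338 = (2,3,2,3)_5 → 194
194 = (1,2,3,4)_5 → 354
354 = (2,4,0,4)_5 → 528  — 528 already appeared earlier.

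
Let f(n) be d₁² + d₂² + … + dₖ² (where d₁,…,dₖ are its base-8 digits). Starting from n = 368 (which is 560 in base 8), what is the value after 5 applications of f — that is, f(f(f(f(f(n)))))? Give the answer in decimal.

32

368 = (5,6,0)_8 → 5² + 6² + 0² = 61
61 = (7,5)_8 → 7² + 5² = 74
74 = (1,1,2)_8 → 1² + 1² + 2² = 6
6 = (6)_8 → 6² = 36
36 = (4,4)_8 → 4² + 4² = 32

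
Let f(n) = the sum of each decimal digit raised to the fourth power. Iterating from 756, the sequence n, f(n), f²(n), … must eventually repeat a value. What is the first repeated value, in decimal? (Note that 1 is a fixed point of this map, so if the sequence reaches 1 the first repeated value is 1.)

13139

756 → 7⁴ + 5⁴ + 6⁴ = 4322
4322 → 4⁴ + 3⁴ + 2⁴ + 2⁴ = 369
369 → 3⁴ + 6⁴ + 9⁴ = 7938
7938 → 7⁴ + 9⁴ + 3⁴ + 8⁴ = 13139
13139 → 1⁴ + 3⁴ + 1⁴ + 3⁴ + 9⁴ = 6725
6725 → 6⁴ + 7⁴ + 2⁴ + 5⁴ = 4338
4338 → 4⁴ + 3⁴ + 3⁴ + 8⁴ = 4514
4514 → 4⁴ + 5⁴ + 1⁴ + 4⁴ = 1138
1138 → 1⁴ + 1⁴ + 3⁴ + 8⁴ = 4179
4179 → 4⁴ + 1⁴ + 7⁴ + 9⁴ = 9219
9219 → 9⁴ + 2⁴ + 1⁴ + 9⁴ = 13139  — 13139 already appeared earlier.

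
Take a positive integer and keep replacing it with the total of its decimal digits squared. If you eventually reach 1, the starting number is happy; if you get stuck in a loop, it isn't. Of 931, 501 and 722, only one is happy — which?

931: 931 → 91 → 82 → 68 → 100 → 1  — reaches 1 (happy)
501: 501 → 26 → 40 → 16 → 37 → 58 → 89 → 145 → 42 → 20 → 4 → 16  — repeats 16 (not happy)
722: 722 → 57 → 74 → 65 → 61 → 37 → 58 → 89 → 145 → 42 → 20 → 4 → 16 → 37  — repeats 37 (not happy)

931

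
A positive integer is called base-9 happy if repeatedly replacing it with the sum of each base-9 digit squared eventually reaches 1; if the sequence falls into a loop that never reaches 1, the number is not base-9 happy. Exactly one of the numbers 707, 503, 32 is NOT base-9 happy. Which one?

707: 707 → 125 → 81 → 1  — reaches 1 (base-9 happy)
503: 503 → 101 → 9 → 1  — reaches 1 (base-9 happy)
32: 32 → 34 → 58 → 52 → 74 → 68 → 74  — repeats 74 (not base-9 happy)

32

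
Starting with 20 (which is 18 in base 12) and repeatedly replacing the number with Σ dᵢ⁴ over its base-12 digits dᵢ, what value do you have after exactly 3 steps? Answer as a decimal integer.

21296

20 = (1,8)_12 → 1⁴ + 8⁴ = 1 + 4096 = 4097
4097 = (2,4,5,5)_12 → 2⁴ + 4⁴ + 5⁴ + 5⁴ = 16 + 256 + 625 + 625 = 1522
1522 = (10,6,10)_12 → 10⁴ + 6⁴ + 10⁴ = 10000 + 1296 + 10000 = 21296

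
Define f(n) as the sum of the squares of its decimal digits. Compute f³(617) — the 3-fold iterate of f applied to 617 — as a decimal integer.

617 → 6² + 1² + 7² = 86
86 → 8² + 6² = 100
100 → 1² + 0² + 0² = 1

1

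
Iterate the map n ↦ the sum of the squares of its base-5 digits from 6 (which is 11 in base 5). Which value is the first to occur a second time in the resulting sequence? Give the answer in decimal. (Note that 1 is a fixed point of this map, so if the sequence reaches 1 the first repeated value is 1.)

6 = (1,1)_5 → 1² + 1² = 2
2 = (2)_5 → 2² = 4
4 = (4)_5 → 4² = 16
16 = (3,1)_5 → 3² + 1² = 10
10 = (2,0)_5 → 2² + 0² = 4  — 4 already appeared earlier.

4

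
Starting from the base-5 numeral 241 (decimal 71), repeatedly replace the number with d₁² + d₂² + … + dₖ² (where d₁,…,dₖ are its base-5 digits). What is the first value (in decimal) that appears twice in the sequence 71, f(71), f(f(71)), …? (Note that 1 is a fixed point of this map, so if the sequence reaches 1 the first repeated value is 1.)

71 = (2,4,1)_5 → 2² + 4² + 1² = 4 + 16 + 1 = 21
21 = (4,1)_5 → 4² + 1² = 16 + 1 = 17
17 = (3,2)_5 → 3² + 2² = 9 + 4 = 13
13 = (2,3)_5 → 2² + 3² = 4 + 9 = 13  — 13 already appeared earlier.

13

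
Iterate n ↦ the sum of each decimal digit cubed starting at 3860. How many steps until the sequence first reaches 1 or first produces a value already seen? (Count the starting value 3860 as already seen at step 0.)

10

3860 → 3³ + 8³ + 6³ + 0³ = 755
755 → 7³ + 5³ + 5³ = 593
593 → 5³ + 9³ + 3³ = 881
881 → 8³ + 8³ + 1³ = 1025
1025 → 1³ + 0³ + 2³ + 5³ = 134
134 → 1³ + 3³ + 4³ = 92
92 → 9³ + 2³ = 737
737 → 7³ + 3³ + 7³ = 713
713 → 7³ + 1³ + 3³ = 371
371 → 3³ + 7³ + 1³ = 371  — 371 repeats.
That took 10 steps.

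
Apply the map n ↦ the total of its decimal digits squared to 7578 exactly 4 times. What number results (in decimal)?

7578 → 187
187 → 114
114 → 18
18 → 65

65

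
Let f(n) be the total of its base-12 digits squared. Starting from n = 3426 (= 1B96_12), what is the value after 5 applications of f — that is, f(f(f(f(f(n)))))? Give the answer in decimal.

25

3426 = (1,11,9,6)_12 → 239
239 = (1,7,11)_12 → 171
171 = (1,2,3)_12 → 14
14 = (1,2)_12 → 5
5 = (5)_12 → 25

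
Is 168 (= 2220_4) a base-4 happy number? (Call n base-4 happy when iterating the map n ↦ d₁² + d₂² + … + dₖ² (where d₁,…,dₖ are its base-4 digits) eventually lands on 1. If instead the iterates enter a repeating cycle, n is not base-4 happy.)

168 = (2,2,2,0)_4 → 2² + 2² + 2² + 0² = 12
12 = (3,0)_4 → 3² + 0² = 9
9 = (2,1)_4 → 2² + 1² = 5
5 = (1,1)_4 → 1² + 1² = 2
2 = (2)_4 → 2² = 4
4 = (1,0)_4 → 1² + 0² = 1  — reached 1.

base-4 happy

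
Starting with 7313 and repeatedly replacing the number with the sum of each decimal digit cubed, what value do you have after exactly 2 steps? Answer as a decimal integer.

7313 → 7³ + 3³ + 1³ + 3³ = 343 + 27 + 1 + 27 = 398
398 → 3³ + 9³ + 8³ = 27 + 729 + 512 = 1268

1268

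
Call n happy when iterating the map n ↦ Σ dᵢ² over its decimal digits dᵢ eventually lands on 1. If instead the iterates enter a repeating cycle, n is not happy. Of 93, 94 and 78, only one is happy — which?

94

93: 93 → 90 → 81 → 65 → 61 → 37 → 58 → 89 → 145 → 42 → 20 → 4 → 16 → 37  — repeats 37 (not happy)
94: 94 → 97 → 130 → 10 → 1  — reaches 1 (happy)
78: 78 → 113 → 11 → 2 → 4 → 16 → 37 → 58 → 89 → 145 → 42 → 20 → 4  — repeats 4 (not happy)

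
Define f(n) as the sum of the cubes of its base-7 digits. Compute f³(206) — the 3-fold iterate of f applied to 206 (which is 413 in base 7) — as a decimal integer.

206 = (4,1,3)_7 → 92
92 = (1,6,1)_7 → 218
218 = (4,3,1)_7 → 92

92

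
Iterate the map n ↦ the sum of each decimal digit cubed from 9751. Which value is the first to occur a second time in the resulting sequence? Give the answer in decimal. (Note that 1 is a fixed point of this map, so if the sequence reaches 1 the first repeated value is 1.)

1

9751 → 9³ + 7³ + 5³ + 1³ = 729 + 343 + 125 + 1 = 1198
1198 → 1³ + 1³ + 9³ + 8³ = 1 + 1 + 729 + 512 = 1243
1243 → 1³ + 2³ + 4³ + 3³ = 1 + 8 + 64 + 27 = 100
100 → 1³ + 0³ + 0³ = 1 + 0 + 0 = 1  — reached the fixed point 1.
1 → 1, so 1 is the first repeated value.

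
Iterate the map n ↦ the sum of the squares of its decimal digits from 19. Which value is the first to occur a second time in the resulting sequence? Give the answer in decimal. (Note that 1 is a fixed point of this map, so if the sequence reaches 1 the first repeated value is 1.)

1

19 → 1² + 9² = 82
82 → 8² + 2² = 68
68 → 6² + 8² = 100
100 → 1² + 0² + 0² = 1  — reached the fixed point 1.
1 → 1, so 1 is the first repeated value.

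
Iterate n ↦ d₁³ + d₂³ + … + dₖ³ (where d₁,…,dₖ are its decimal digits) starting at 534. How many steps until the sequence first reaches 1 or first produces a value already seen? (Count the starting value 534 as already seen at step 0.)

534 → 216
216 → 225
225 → 141
141 → 66
66 → 432
432 → 99
99 → 1458
1458 → 702
702 → 351
351 → 153
153 → 153  — 153 repeats.
That took 11 steps.

11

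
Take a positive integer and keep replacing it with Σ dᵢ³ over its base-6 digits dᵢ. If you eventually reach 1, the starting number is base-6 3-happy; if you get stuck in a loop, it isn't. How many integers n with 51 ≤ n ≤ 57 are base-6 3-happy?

4

51: 51 → 36 → 1  (reaches 1)
52: 52 → 73 → 9 → 28 → 128 → 62 → 73  (repeats 73)
53: 53 → 134 → 99 → 99  (repeats 99)
54: 54 → 28 → 128 → 62 → 73 → 9 → 28  (repeats 28)
55: 55 → 29 → 189 → 153 → 92 → 43 → 3 → 27 → 91 → 36 → 1  (reaches 1)
56: 56 → 36 → 1  (reaches 1)
57: 57 → 55 → 29 → 189 → 153 → 92 → 43 → 3 → 27 → 91 → 36 → 1  (reaches 1)
base-6 3-happy: 51, 55, 56, 57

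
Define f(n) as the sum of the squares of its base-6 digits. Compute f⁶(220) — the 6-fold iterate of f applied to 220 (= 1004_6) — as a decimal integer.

220 = (1,0,0,4)_6 → 1² + 0² + 0² + 4² = 1 + 0 + 0 + 16 = 17
17 = (2,5)_6 → 2² + 5² = 4 + 25 = 29
29 = (4,5)_6 → 4² + 5² = 16 + 25 = 41
41 = (1,0,5)_6 → 1² + 0² + 5² = 1 + 0 + 25 = 26
26 = (4,2)_6 → 4² + 2² = 16 + 4 = 20
20 = (3,2)_6 → 3² + 2² = 9 + 4 = 13

13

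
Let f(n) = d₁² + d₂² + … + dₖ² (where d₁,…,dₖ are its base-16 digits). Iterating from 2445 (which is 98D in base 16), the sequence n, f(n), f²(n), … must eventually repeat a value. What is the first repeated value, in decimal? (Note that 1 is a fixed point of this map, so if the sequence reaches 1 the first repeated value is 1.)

1

2445 = (9,8,13)_16 → 9² + 8² + 13² = 314
314 = (1,3,10)_16 → 1² + 3² + 10² = 110
110 = (6,14)_16 → 6² + 14² = 232
232 = (14,8)_16 → 14² + 8² = 260
260 = (1,0,4)_16 → 1² + 0² + 4² = 17
17 = (1,1)_16 → 1² + 1² = 2
2 = (2)_16 → 2² = 4
4 = (4)_16 → 4² = 16
16 = (1,0)_16 → 1² + 0² = 1  — reached the fixed point 1.
1 → 1, so 1 is the first repeated value.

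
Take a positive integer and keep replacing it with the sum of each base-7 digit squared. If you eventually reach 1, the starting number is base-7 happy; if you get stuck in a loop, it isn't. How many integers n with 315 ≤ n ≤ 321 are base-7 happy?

315: 315 → 45 → 45  — not base-7 happy
316: 316 → 46 → 52 → 10 → 10  — not base-7 happy
317: 317 → 49 → 1  — base-7 happy
318: 318 → 54 → 26 → 34 → 52 → 10 → 10  — not base-7 happy
319: 319 → 61 → 27 → 45 → 45  — not base-7 happy
320: 320 → 70 → 10 → 10  — not base-7 happy
321: 321 → 81 → 33 → 41 → 61 → 27 → 45 → 45  — not base-7 happy
base-7 happy: 317

1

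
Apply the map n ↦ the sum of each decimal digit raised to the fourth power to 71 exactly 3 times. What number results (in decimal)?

8208

71 → 2402
2402 → 288
288 → 8208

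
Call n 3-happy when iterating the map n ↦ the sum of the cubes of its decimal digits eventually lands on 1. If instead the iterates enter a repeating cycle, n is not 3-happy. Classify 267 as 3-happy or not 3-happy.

not 3-happy

267 → 2³ + 6³ + 7³ = 8 + 216 + 343 = 567
567 → 5³ + 6³ + 7³ = 125 + 216 + 343 = 684
684 → 6³ + 8³ + 4³ = 216 + 512 + 64 = 792
792 → 7³ + 9³ + 2³ = 343 + 729 + 8 = 1080
1080 → 1³ + 0³ + 8³ + 0³ = 1 + 0 + 512 + 0 = 513
513 → 5³ + 1³ + 3³ = 125 + 1 + 27 = 153
153 → 1³ + 5³ + 3³ = 1 + 125 + 27 = 153  — 153 already seen; the sequence cycles without reaching 1.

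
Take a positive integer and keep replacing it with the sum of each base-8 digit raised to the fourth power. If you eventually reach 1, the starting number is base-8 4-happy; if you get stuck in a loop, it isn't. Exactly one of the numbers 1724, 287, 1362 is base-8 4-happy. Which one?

1724: 1724 → 2754 → 722 → 114 → 1313 → 529 → 18 → 32 → 256 → 256  — repeats 256 (not base-8 4-happy)
287: 287 → 2738 → 1953 → 1634 → 354 → 897 → 1298 → 304 → 1552 → 97 → 258 → 272 → 272  — repeats 272 (not base-8 4-happy)
1362: 1362 → 673 → 274 → 288 → 512 → 1  — reaches 1 (base-8 4-happy)

1362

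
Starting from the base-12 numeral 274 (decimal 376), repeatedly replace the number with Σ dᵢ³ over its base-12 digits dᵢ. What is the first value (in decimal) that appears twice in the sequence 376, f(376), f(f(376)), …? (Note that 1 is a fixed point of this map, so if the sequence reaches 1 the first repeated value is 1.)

415

376 = (2,7,4)_12 → 2³ + 7³ + 4³ = 415
415 = (2,10,7)_12 → 2³ + 10³ + 7³ = 1351
1351 = (9,4,7)_12 → 9³ + 4³ + 7³ = 1136
1136 = (7,10,8)_12 → 7³ + 10³ + 8³ = 1855
1855 = (1,0,10,7)_12 → 1³ + 0³ + 10³ + 7³ = 1344
1344 = (9,4,0)_12 → 9³ + 4³ + 0³ = 793
793 = (5,6,1)_12 → 5³ + 6³ + 1³ = 342
342 = (2,4,6)_12 → 2³ + 4³ + 6³ = 288
288 = (2,0,0)_12 → 2³ + 0³ + 0³ = 8
8 = (8)_12 → 8³ = 512
512 = (3,6,8)_12 → 3³ + 6³ + 8³ = 755
755 = (5,2,11)_12 → 5³ + 2³ + 11³ = 1464
1464 = (10,2,0)_12 → 10³ + 2³ + 0³ = 1008
1008 = (7,0,0)_12 → 7³ + 0³ + 0³ = 343
343 = (2,4,7)_12 → 2³ + 4³ + 7³ = 415  — 415 already appeared earlier.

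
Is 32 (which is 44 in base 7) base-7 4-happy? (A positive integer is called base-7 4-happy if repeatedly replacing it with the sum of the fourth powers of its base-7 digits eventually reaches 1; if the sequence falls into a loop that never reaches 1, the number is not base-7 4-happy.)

32 = (4,4)_7 → 4⁴ + 4⁴ = 256 + 256 = 512
512 = (1,3,3,1)_7 → 1⁴ + 3⁴ + 3⁴ + 1⁴ = 1 + 81 + 81 + 1 = 164
164 = (3,2,3)_7 → 3⁴ + 2⁴ + 3⁴ = 81 + 16 + 81 = 178
178 = (3,4,3)_7 → 3⁴ + 4⁴ + 3⁴ = 81 + 256 + 81 = 418
418 = (1,1,3,5)_7 → 1⁴ + 1⁴ + 3⁴ + 5⁴ = 1 + 1 + 81 + 625 = 708
708 = (2,0,3,1)_7 → 2⁴ + 0⁴ + 3⁴ + 1⁴ = 16 + 0 + 81 + 1 = 98
98 = (2,0,0)_7 → 2⁴ + 0⁴ + 0⁴ = 16 + 0 + 0 = 16
16 = (2,2)_7 → 2⁴ + 2⁴ = 16 + 16 = 32  — 32 already seen; the sequence cycles without reaching 1.

not base-7 4-happy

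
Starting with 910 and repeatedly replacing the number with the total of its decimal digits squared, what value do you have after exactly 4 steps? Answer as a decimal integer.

1

910 → 9² + 1² + 0² = 82
82 → 8² + 2² = 68
68 → 6² + 8² = 100
100 → 1² + 0² + 0² = 1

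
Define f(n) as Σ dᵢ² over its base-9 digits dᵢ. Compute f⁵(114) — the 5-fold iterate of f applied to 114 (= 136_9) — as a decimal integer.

114 = (1,3,6)_9 → 1² + 3² + 6² = 1 + 9 + 36 = 46
46 = (5,1)_9 → 5² + 1² = 25 + 1 = 26
26 = (2,8)_9 → 2² + 8² = 4 + 64 = 68
68 = (7,5)_9 → 7² + 5² = 49 + 25 = 74
74 = (8,2)_9 → 8² + 2² = 64 + 4 = 68

68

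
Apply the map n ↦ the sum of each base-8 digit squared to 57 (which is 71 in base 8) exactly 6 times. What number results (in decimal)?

57 = (7,1)_8 → 50
50 = (6,2)_8 → 40
40 = (5,0)_8 → 25
25 = (3,1)_8 → 10
10 = (1,2)_8 → 5
5 = (5)_8 → 25

25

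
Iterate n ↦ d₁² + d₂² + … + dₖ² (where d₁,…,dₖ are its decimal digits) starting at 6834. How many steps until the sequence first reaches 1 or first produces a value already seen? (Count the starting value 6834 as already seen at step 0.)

15

6834 → 6² + 8² + 3² + 4² = 36 + 64 + 9 + 16 = 125
125 → 1² + 2² + 5² = 1 + 4 + 25 = 30
30 → 3² + 0² = 9 + 0 = 9
9 → 9² = 81
81 → 8² + 1² = 64 + 1 = 65
65 → 6² + 5² = 36 + 25 = 61
61 → 6² + 1² = 36 + 1 = 37
37 → 3² + 7² = 9 + 49 = 58
58 → 5² + 8² = 25 + 64 = 89
89 → 8² + 9² = 64 + 81 = 145
145 → 1² + 4² + 5² = 1 + 16 + 25 = 42
42 → 4² + 2² = 16 + 4 = 20
20 → 2² + 0² = 4 + 0 = 4
4 → 4² = 16
16 → 1² + 6² = 1 + 36 = 37  — 37 repeats.
That took 15 steps.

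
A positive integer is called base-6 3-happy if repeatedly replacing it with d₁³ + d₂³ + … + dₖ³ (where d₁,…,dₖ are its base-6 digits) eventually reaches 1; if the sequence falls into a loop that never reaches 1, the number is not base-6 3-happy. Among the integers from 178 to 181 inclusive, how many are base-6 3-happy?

2

178: 178 → 253 → 3 → 27 → 91 → 36 → 1  (reaches 1)
179: 179 → 314 → 81 → 36 → 1  (reaches 1)
180: 180 → 125 → 160 → 136 → 155 → 190 → 190  (repeats 190)
181: 181 → 126 → 54 → 28 → 128 → 62 → 73 → 9 → 28  (repeats 28)
base-6 3-happy: 178, 179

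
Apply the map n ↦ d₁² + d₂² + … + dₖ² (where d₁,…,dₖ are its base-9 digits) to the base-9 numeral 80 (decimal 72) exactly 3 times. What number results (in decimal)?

50

72 = (8,0)_9 → 8² + 0² = 64 + 0 = 64
64 = (7,1)_9 → 7² + 1² = 49 + 1 = 50
50 = (5,5)_9 → 5² + 5² = 25 + 25 = 50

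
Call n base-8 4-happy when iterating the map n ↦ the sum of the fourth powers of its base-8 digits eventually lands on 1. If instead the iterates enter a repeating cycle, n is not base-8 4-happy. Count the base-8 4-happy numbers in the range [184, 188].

184: 184 → 2417 → 2178 → 288 → 512 → 1  (reaches 1)
185: 185 → 2418 → 2193 → 289 → 513 → 2 → 16 → 16  (repeats 16)
186: 186 → 2433 → 1553 → 98 → 273 → 273  (repeats 273)
187: 187 → 2498 → 2673 → 1923 → 1458 → 2624 → 626 → 1314 → 544 → 257 → 257  (repeats 257)
188: 188 → 2673 → 1923 → 1458 → 2624 → 626 → 1314 → 544 → 257 → 257  (repeats 257)
base-8 4-happy: 184

1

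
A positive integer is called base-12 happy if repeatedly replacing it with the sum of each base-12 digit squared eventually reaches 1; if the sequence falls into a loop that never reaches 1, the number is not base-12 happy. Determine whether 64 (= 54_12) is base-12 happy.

not base-12 happy

64 = (5,4)_12 → 5² + 4² = 41
41 = (3,5)_12 → 3² + 5² = 34
34 = (2,10)_12 → 2² + 10² = 104
104 = (8,8)_12 → 8² + 8² = 128
128 = (10,8)_12 → 10² + 8² = 164
164 = (1,1,8)_12 → 1² + 1² + 8² = 66
66 = (5,6)_12 → 5² + 6² = 61
61 = (5,1)_12 → 5² + 1² = 26
26 = (2,2)_12 → 2² + 2² = 8
8 = (8)_12 → 8² = 64  — 64 already seen; the sequence cycles without reaching 1.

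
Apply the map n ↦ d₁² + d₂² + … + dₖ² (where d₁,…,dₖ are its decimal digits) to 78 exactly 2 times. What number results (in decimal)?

11

78 → 7² + 8² = 113
113 → 1² + 1² + 3² = 11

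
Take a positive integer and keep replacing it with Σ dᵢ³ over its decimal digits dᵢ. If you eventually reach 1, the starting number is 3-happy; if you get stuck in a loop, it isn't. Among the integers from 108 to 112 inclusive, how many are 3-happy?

1

108: 108 → 513 → 153 → 153  — not 3-happy
109: 109 → 730 → 370 → 370  — not 3-happy
110: 110 → 2 → 8 → 512 → 134 → 92 → 737 → 713 → 371 → 371  — not 3-happy
111: 111 → 3 → 27 → 351 → 153 → 153  — not 3-happy
112: 112 → 10 → 1  — 3-happy
3-happy: 112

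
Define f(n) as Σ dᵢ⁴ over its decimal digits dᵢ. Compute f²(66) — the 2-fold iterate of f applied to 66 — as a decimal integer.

66 → 2592
2592 → 7218

7218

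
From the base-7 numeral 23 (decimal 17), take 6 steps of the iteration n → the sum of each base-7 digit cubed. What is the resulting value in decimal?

137

17 = (2,3)_7 → 2³ + 3³ = 8 + 27 = 35
35 = (5,0)_7 → 5³ + 0³ = 125 + 0 = 125
125 = (2,3,6)_7 → 2³ + 3³ + 6³ = 8 + 27 + 216 = 251
251 = (5,0,6)_7 → 5³ + 0³ + 6³ = 125 + 0 + 216 = 341
341 = (6,6,5)_7 → 6³ + 6³ + 5³ = 216 + 216 + 125 = 557
557 = (1,4,2,4)_7 → 1³ + 4³ + 2³ + 4³ = 1 + 64 + 8 + 64 = 137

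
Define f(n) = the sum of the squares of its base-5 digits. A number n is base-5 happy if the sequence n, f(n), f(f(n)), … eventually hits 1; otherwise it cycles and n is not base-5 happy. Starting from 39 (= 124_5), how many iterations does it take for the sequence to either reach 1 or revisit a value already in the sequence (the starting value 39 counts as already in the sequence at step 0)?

4

39 = (1,2,4)_5 → 21
21 = (4,1)_5 → 17
17 = (3,2)_5 → 13
13 = (2,3)_5 → 13  — 13 repeats.
That took 4 steps.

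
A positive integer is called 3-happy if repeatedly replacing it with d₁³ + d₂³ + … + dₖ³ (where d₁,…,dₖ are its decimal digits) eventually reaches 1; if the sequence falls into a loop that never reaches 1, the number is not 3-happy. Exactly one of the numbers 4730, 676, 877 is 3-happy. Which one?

4730: 4730 → 434 → 155 → 251 → 134 → 92 → 737 → 713 → 371 → 371  — repeats 371 (not 3-happy)
676: 676 → 775 → 811 → 514 → 190 → 730 → 370 → 370  — repeats 370 (not 3-happy)
877: 877 → 1198 → 1243 → 100 → 1  — reaches 1 (3-happy)

877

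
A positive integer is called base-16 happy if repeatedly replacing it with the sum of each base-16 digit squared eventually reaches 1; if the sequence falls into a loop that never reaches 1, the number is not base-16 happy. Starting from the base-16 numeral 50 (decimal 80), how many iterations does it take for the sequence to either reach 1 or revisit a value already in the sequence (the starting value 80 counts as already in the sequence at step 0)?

80 = (5,0)_16 → 25
25 = (1,9)_16 → 82
82 = (5,2)_16 → 29
29 = (1,13)_16 → 170
170 = (10,10)_16 → 200
200 = (12,8)_16 → 208
208 = (13,0)_16 → 169
169 = (10,9)_16 → 181
181 = (11,5)_16 → 146
146 = (9,2)_16 → 85
85 = (5,5)_16 → 50
50 = (3,2)_16 → 13
13 = (13)_16 → 169  — 169 repeats.
That took 13 steps.

13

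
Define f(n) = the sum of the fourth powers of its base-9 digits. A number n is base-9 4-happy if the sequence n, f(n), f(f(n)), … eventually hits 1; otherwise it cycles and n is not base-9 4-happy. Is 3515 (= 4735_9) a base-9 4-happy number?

base-9 4-happy

3515 = (4,7,3,5)_9 → 4⁴ + 7⁴ + 3⁴ + 5⁴ = 3363
3363 = (4,5,4,6)_9 → 4⁴ + 5⁴ + 4⁴ + 6⁴ = 2433
2433 = (3,3,0,3)_9 → 3⁴ + 3⁴ + 0⁴ + 3⁴ = 243
243 = (3,0,0)_9 → 3⁴ + 0⁴ + 0⁴ = 81
81 = (1,0,0)_9 → 1⁴ + 0⁴ + 0⁴ = 1  — reached 1.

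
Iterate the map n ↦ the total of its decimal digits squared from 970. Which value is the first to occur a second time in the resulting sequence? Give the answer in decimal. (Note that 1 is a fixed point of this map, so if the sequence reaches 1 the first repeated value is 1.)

970 → 130
130 → 10
10 → 1  — reached the fixed point 1.
1 → 1, so 1 is the first repeated value.

1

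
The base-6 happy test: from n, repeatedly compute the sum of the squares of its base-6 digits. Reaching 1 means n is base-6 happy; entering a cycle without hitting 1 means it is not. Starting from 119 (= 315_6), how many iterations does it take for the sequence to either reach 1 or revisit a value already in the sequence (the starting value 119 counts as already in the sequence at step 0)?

119 = (3,1,5)_6 → 3² + 1² + 5² = 35
35 = (5,5)_6 → 5² + 5² = 50
50 = (1,2,2)_6 → 1² + 2² + 2² = 9
9 = (1,3)_6 → 1² + 3² = 10
10 = (1,4)_6 → 1² + 4² = 17
17 = (2,5)_6 → 2² + 5² = 29
29 = (4,5)_6 → 4² + 5² = 41
41 = (1,0,5)_6 → 1² + 0² + 5² = 26
26 = (4,2)_6 → 4² + 2² = 20
20 = (3,2)_6 → 3² + 2² = 13
13 = (2,1)_6 → 2² + 1² = 5
5 = (5)_6 → 5² = 25
25 = (4,1)_6 → 4² + 1² = 17  — 17 repeats.
That took 13 steps.

13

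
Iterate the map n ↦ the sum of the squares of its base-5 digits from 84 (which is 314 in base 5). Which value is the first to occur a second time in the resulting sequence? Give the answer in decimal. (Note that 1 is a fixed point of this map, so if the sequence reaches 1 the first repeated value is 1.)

84 = (3,1,4)_5 → 3² + 1² + 4² = 26
26 = (1,0,1)_5 → 1² + 0² + 1² = 2
2 = (2)_5 → 2² = 4
4 = (4)_5 → 4² = 16
16 = (3,1)_5 → 3² + 1² = 10
10 = (2,0)_5 → 2² + 0² = 4  — 4 already appeared earlier.

4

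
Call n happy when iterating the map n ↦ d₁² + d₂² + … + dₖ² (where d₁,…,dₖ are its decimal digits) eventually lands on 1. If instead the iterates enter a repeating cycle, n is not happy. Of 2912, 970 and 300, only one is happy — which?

970

2912: 2912 → 90 → 81 → 65 → 61 → 37 → 58 → 89 → 145 → 42 → 20 → 4 → 16 → 37  — repeats 37 (not happy)
970: 970 → 130 → 10 → 1  — reaches 1 (happy)
300: 300 → 9 → 81 → 65 → 61 → 37 → 58 → 89 → 145 → 42 → 20 → 4 → 16 → 37  — repeats 37 (not happy)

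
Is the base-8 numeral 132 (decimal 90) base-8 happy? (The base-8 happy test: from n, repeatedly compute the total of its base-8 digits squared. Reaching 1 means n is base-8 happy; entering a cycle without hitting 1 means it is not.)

not base-8 happy

90 = (1,3,2)_8 → 1² + 3² + 2² = 14
14 = (1,6)_8 → 1² + 6² = 37
37 = (4,5)_8 → 4² + 5² = 41
41 = (5,1)_8 → 5² + 1² = 26
26 = (3,2)_8 → 3² + 2² = 13
13 = (1,5)_8 → 1² + 5² = 26  — 26 already seen; the sequence cycles without reaching 1.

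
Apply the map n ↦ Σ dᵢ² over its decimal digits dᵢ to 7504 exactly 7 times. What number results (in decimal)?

89

7504 → 7² + 5² + 0² + 4² = 49 + 25 + 0 + 16 = 90
90 → 9² + 0² = 81 + 0 = 81
81 → 8² + 1² = 64 + 1 = 65
65 → 6² + 5² = 36 + 25 = 61
61 → 6² + 1² = 36 + 1 = 37
37 → 3² + 7² = 9 + 49 = 58
58 → 5² + 8² = 25 + 64 = 89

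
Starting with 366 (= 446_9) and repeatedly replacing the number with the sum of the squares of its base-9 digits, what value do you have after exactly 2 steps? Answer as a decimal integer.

366 = (4,4,6)_9 → 4² + 4² + 6² = 68
68 = (7,5)_9 → 7² + 5² = 74

74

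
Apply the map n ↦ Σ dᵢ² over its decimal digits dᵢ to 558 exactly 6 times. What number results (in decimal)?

58

558 → 5² + 5² + 8² = 114
114 → 1² + 1² + 4² = 18
18 → 1² + 8² = 65
65 → 6² + 5² = 61
61 → 6² + 1² = 37
37 → 3² + 7² = 58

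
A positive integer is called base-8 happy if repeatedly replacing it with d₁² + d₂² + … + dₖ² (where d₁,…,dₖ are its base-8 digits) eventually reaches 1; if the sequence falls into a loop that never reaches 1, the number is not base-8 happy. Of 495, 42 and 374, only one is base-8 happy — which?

495: 495 → 123 → 59 → 58 → 53 → 61 → 74 → 6 → 36 → 32 → 16 → 4 → 16  — repeats 16 (not base-8 happy)
42: 42 → 29 → 34 → 20 → 20  — repeats 20 (not base-8 happy)
374: 374 → 97 → 18 → 8 → 1  — reaches 1 (base-8 happy)

374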